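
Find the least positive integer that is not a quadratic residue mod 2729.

(2/2729) = +1, so 2 is a residue.
(3/2729) = −1, so 3 is the smallest positive non-residue mod 2729.

3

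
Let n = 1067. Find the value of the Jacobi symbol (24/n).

-1

Pull out 2^3: since 1067 ≡ 3 (mod 8), (2/1067) = -1, so (2/1067)^3 = -1.
Reciprocity: 3 ≡ 3 and 1067 ≡ 3 (mod 4), so (3/1067) = −(1067/3).
Reduce top mod 3: now compute (2/3).
Pull out 2: since 3 ≡ 3 (mod 8), (2/3) = -1.
Reached (1/3) = 1. Collecting the sign flips along the way, the symbol is -1.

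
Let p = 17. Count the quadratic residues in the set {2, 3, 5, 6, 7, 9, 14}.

(2/17) = +1 → QR.
(3/17) = -1 → non-residue.
(5/17) = -1 → non-residue.
(6/17) = -1 → non-residue.
(7/17) = -1 → non-residue.
(9/17) = +1 → QR.
(14/17) = -1 → non-residue.
Total quadratic residues among the 7: 2.

2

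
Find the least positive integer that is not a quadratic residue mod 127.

3

(2/127) = +1, so 2 is a residue.
(3/127) = −1, so 3 is the smallest positive non-residue mod 127.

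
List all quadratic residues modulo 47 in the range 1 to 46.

1 2 3 4 6 7 8 9 12 14 16 17 18 21 24 25 27 28 32 34 36 37 42

Square k = 1,…,23 (k and 47−k give the same square):
1²=1, 2²=4, 3²=9, 4²=16, 5²=25, 6²=36, 7²≡2, 8²≡17, 9²≡34, 10²≡6, 11²≡27, 12²≡3, 13²≡28, 14²≡8, 15²≡37, 16²≡21, 17²≡7, 18²≡42, 19²≡32, 20²≡24, 21²≡18, 22²≡14, 23²≡12 (mod 47).
So the quadratic residues mod 47 are {1, 2, 3, 4, 6, 7, 8, 9, 12, 14, 16, 17, 18, 21, 24, 25, 27, 28, 32, 34, 36, 37, 42}.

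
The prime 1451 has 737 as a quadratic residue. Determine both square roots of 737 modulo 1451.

140, 1311

Since 1451 ≡ 3 (mod 4), a square root of 737 is 737^((1451+1)/4) = 737^363 mod 1451.
Repeated squaring: 737^2≡495, 737^4≡1257, 737^8≡1361, 737^16≡845, 737^32≡133, 737^64≡277, 737^128≡1277, 737^256≡1256 (mod 1451).
737^363 = 737^(256+64+32+8+2+1) ≡ 1311 (mod 1451).
Check: 1311² = 1718721 ≡ 737 (mod 1451). The two roots are 140 and 1311.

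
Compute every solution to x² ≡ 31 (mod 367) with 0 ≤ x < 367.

Since 367 ≡ 3 (mod 4), a square root of 31 is 31^((367+1)/4) = 31^92 mod 367.
Repeated squaring: 31^2≡227, 31^4≡149, 31^8≡181, 31^16≡98, 31^32≡62, 31^64≡174 (mod 367).
31^92 = 31^(64+16+8+4) ≡ 166 (mod 367).
Check: 166² = 27556 ≡ 31 (mod 367). The two roots are 166 and 201.

166, 201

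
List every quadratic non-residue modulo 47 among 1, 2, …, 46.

5,10,11,13,15,19,20,22,23,26,29,30,31,33,35,38,39,40,41,43,44,45,46

Square k = 1,…,23 (k and 47−k give the same square):
1²=1, 2²=4, 3²=9, 4²=16, 5²=25, 6²=36, 7²≡2, 8²≡17, 9²≡34, 10²≡6, 11²≡27, 12²≡3, 13²≡28, 14²≡8, 15²≡37, 16²≡21, 17²≡7, 18²≡42, 19²≡32, 20²≡24, 21²≡18, 22²≡14, 23²≡12 (mod 47).
The residues are {1, 2, 3, 4, 6, 7, 8, 9, 12, 14, 16, 17, 18, 21, 24, 25, 27, 28, 32, 34, 36, 37, 42}; the non-residues are the remaining 23 nonzero classes.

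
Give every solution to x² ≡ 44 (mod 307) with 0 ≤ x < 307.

Since 307 ≡ 3 (mod 4), a square root of 44 is 44^((307+1)/4) = 44^77 mod 307.
Repeated squaring: 44^2≡94, 44^4≡240, 44^8≡191, 44^16≡255, 44^32≡248, 44^64≡104 (mod 307).
44^77 = 44^(64+8+4+1) ≡ 257 (mod 307).
Check: 257² = 66049 ≡ 44 (mod 307). The two roots are 50 and 257.

50, 257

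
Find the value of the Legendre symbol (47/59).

Reciprocity: 47 ≡ 3 and 59 ≡ 3 (mod 4), so (47/59) = −(59/47).
Reduce top mod 47: now compute (12/47).
Pull out 2^2: since 47 ≡ 7 (mod 8), (2/47) = +1, so (2/47)^2 = +1.
Reciprocity: 3 ≡ 3 and 47 ≡ 3 (mod 4), so (3/47) = −(47/3).
Reduce top mod 3: now compute (2/3).
Pull out 2: since 3 ≡ 3 (mod 8), (2/3) = -1.
Reached (1/3) = 1. Collecting the sign flips along the way, the symbol is -1.

-1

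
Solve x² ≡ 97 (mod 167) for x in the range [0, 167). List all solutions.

40, 127

Since 167 ≡ 3 (mod 4), a square root of 97 is 97^((167+1)/4) = 97^42 mod 167.
Repeated squaring: 97^2≡57, 97^4≡76, 97^8≡98, 97^16≡85, 97^32≡44 (mod 167).
97^42 = 97^(32+8+2) ≡ 127 (mod 167).
Check: 127² = 16129 ≡ 97 (mod 167). The two roots are 40 and 127.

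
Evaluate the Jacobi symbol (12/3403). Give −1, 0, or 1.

-1

Pull out 2^2: since 3403 ≡ 3 (mod 8), (2/3403) = -1, so (2/3403)^2 = +1.
Reciprocity: 3 ≡ 3 and 3403 ≡ 3 (mod 4), so (3/3403) = −(3403/3).
Reduce top mod 3: now compute (1/3).
Reached (1/3) = 1. Collecting the sign flips along the way, the symbol is -1.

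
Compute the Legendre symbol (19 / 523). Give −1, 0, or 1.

Reciprocity: 19 ≡ 3 and 523 ≡ 3 (mod 4), so (19/523) = −(523/19).
Reduce top mod 19: now compute (10/19).
Pull out 2: since 19 ≡ 3 (mod 8), (2/19) = -1.
Reciprocity: 5 ≡ 1 and 19 ≡ 3 (mod 4), so (5/19) = +(19/5).
Reduce top mod 5: now compute (4/5).
Pull out 2^2: since 5 ≡ 5 (mod 8), (2/5) = -1, so (2/5)^2 = +1.
Reached (1/5) = 1. Collecting the sign flips along the way, the symbol is +1.

1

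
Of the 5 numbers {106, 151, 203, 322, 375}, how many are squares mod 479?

3

(106/479) = -1 → non-residue.
(151/479) = +1 → QR.
(203/479) = -1 → non-residue.
(322/479) = +1 → QR.
(375/479) = +1 → QR.
Total quadratic residues among the 5: 3.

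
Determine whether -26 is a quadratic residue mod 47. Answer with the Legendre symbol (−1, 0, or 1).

1

Euler's criterion: (-26/47) ≡ 21^23 (mod 47).
21^2 ≡ 18 (mod 47)
21^4 ≡ 42 (mod 47)
21^8 ≡ 25 (mod 47)
21^16 ≡ 14 (mod 47)
21^23 = 21^(16+4+2+1) ≡ 1 (mod 47).
Result is 1, so (-26/47) = 1.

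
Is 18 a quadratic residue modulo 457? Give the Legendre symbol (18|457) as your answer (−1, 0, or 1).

1

Pull out 2: since 457 ≡ 1 (mod 8), (2/457) = +1.
Reciprocity: 9 ≡ 1 and 457 ≡ 1 (mod 4), so (9/457) = +(457/9).
Reduce top mod 9: now compute (7/9).
Reciprocity: 7 ≡ 3 and 9 ≡ 1 (mod 4), so (7/9) = +(9/7).
Reduce top mod 7: now compute (2/7).
Pull out 2: since 7 ≡ 7 (mod 8), (2/7) = +1.
Reached (1/7) = 1. Collecting the sign flips along the way, the symbol is +1.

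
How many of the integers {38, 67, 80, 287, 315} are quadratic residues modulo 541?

3

(38/541) = -1 → non-residue.
(67/541) = -1 → non-residue.
(80/541) = +1 → QR.
(287/541) = +1 → QR.
(315/541) = +1 → QR.
Total quadratic residues among the 5: 3.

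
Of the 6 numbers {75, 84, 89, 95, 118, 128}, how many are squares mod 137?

(75/137) = -1 → non-residue.
(84/137) = -1 → non-residue.
(89/137) = -1 → non-residue.
(95/137) = -1 → non-residue.
(118/137) = +1 → QR.
(128/137) = +1 → QR.
Total quadratic residues among the 6: 2.

2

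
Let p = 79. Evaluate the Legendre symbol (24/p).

Pull out 2^3: since 79 ≡ 7 (mod 8), (2/79) = +1, so (2/79)^3 = +1.
Reciprocity: 3 ≡ 3 and 79 ≡ 3 (mod 4), so (3/79) = −(79/3).
Reduce top mod 3: now compute (1/3).
Reached (1/3) = 1. Collecting the sign flips along the way, the symbol is -1.

-1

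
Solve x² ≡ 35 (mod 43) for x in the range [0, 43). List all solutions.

Since 43 ≡ 3 (mod 4), a square root of 35 is 35^((43+1)/4) = 35^11 mod 43.
Repeated squaring: 35^2≡21, 35^4≡11, 35^8≡35 (mod 43).
35^11 = 35^(8+2+1) ≡ 11 (mod 43).
Check: 11² = 121 ≡ 35 (mod 43). The two roots are 11 and 32.

11, 32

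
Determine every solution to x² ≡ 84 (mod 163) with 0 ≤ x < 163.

35, 128

Since 163 ≡ 3 (mod 4), a square root of 84 is 84^((163+1)/4) = 84^41 mod 163.
Repeated squaring: 84^2≡47, 84^4≡90, 84^8≡113, 84^16≡55, 84^32≡91 (mod 163).
84^41 = 84^(32+8+1) ≡ 35 (mod 163).
Check: 35² = 1225 ≡ 84 (mod 163). The two roots are 35 and 128.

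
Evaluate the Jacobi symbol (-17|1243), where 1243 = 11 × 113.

-1

First reduce: -17 ≡ 1226 (mod 1243).
Pull out 2: since 1243 ≡ 3 (mod 8), (2/1243) = -1.
Reciprocity: 613 ≡ 1 and 1243 ≡ 3 (mod 4), so (613/1243) = +(1243/613).
Reduce top mod 613: now compute (17/613).
Reciprocity: 17 ≡ 1 and 613 ≡ 1 (mod 4), so (17/613) = +(613/17).
Reduce top mod 17: now compute (1/17).
Reached (1/17) = 1. Collecting the sign flips along the way, the symbol is -1.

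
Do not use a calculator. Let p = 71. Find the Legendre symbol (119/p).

Euler's criterion: (119/71) ≡ 48^35 (mod 71).
48^2 ≡ 32 (mod 71)
48^4 ≡ 30 (mod 71)
48^8 ≡ 48 (mod 71)
48^16 ≡ 32 (mod 71)
48^32 ≡ 30 (mod 71)
48^35 = 48^(32+2+1) ≡ 1 (mod 71).
Result is 1, so (119/71) = 1.

1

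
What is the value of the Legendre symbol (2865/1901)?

First reduce: 2865 ≡ 964 (mod 1901).
Pull out 2^2: since 1901 ≡ 5 (mod 8), (2/1901) = -1, so (2/1901)^2 = +1.
Reciprocity: 241 ≡ 1 and 1901 ≡ 1 (mod 4), so (241/1901) = +(1901/241).
Reduce top mod 241: now compute (214/241).
Pull out 2: since 241 ≡ 1 (mod 8), (2/241) = +1.
Reciprocity: 107 ≡ 3 and 241 ≡ 1 (mod 4), so (107/241) = +(241/107).
Reduce top mod 107: now compute (27/107).
Reciprocity: 27 ≡ 3 and 107 ≡ 3 (mod 4), so (27/107) = −(107/27).
Reduce top mod 27: now compute (26/27).
Pull out 2: since 27 ≡ 3 (mod 8), (2/27) = -1.
Reciprocity: 13 ≡ 1 and 27 ≡ 3 (mod 4), so (13/27) = +(27/13).
Reduce top mod 13: now compute (1/13).
Reached (1/13) = 1. Collecting the sign flips along the way, the symbol is +1.

1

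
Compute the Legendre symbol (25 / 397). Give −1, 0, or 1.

1

Reciprocity: 25 ≡ 1 and 397 ≡ 1 (mod 4), so (25/397) = +(397/25).
Reduce top mod 25: now compute (22/25).
Pull out 2: since 25 ≡ 1 (mod 8), (2/25) = +1.
Reciprocity: 11 ≡ 3 and 25 ≡ 1 (mod 4), so (11/25) = +(25/11).
Reduce top mod 11: now compute (3/11).
Reciprocity: 3 ≡ 3 and 11 ≡ 3 (mod 4), so (3/11) = −(11/3).
Reduce top mod 3: now compute (2/3).
Pull out 2: since 3 ≡ 3 (mod 8), (2/3) = -1.
Reached (1/3) = 1. Collecting the sign flips along the way, the symbol is +1.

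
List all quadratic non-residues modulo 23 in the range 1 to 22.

5,7,10,11,14,15,17,19,20,21,22

Square k = 1,…,11 (k and 23−k give the same square):
1²=1, 2²=4, 3²=9, 4²=16, 5²≡2, 6²≡13, 7²≡3, 8²≡18, 9²≡12, 10²≡8, 11²≡6 (mod 23).
The residues are {1, 2, 3, 4, 6, 8, 9, 12, 13, 16, 18}; the non-residues are the remaining 11 nonzero classes.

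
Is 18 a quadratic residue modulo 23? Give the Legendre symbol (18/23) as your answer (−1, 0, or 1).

Pull out 2: since 23 ≡ 7 (mod 8), (2/23) = +1.
Reciprocity: 9 ≡ 1 and 23 ≡ 3 (mod 4), so (9/23) = +(23/9).
Reduce top mod 9: now compute (5/9).
Reciprocity: 5 ≡ 1 and 9 ≡ 1 (mod 4), so (5/9) = +(9/5).
Reduce top mod 5: now compute (4/5).
Pull out 2^2: since 5 ≡ 5 (mod 8), (2/5) = -1, so (2/5)^2 = +1.
Reached (1/5) = 1. Collecting the sign flips along the way, the symbol is +1.

1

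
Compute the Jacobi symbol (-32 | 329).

1

First reduce: -32 ≡ 297 (mod 329).
Reciprocity: 297 ≡ 1 and 329 ≡ 1 (mod 4), so (297/329) = +(329/297).
Reduce top mod 297: now compute (32/297).
Pull out 2^5: since 297 ≡ 1 (mod 8), (2/297) = +1, so (2/297)^5 = +1.
Reached (1/297) = 1. Collecting the sign flips along the way, the symbol is +1.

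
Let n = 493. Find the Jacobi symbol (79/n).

Reciprocity: 79 ≡ 3 and 493 ≡ 1 (mod 4), so (79/493) = +(493/79).
Reduce top mod 79: now compute (19/79).
Reciprocity: 19 ≡ 3 and 79 ≡ 3 (mod 4), so (19/79) = −(79/19).
Reduce top mod 19: now compute (3/19).
Reciprocity: 3 ≡ 3 and 19 ≡ 3 (mod 4), so (3/19) = −(19/3).
Reduce top mod 3: now compute (1/3).
Reached (1/3) = 1. Collecting the sign flips along the way, the symbol is +1.

1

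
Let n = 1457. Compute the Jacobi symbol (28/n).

Pull out 2^2: since 1457 ≡ 1 (mod 8), (2/1457) = +1, so (2/1457)^2 = +1.
Reciprocity: 7 ≡ 3 and 1457 ≡ 1 (mod 4), so (7/1457) = +(1457/7).
Reduce top mod 7: now compute (1/7).
Reached (1/7) = 1. Collecting the sign flips along the way, the symbol is +1.

1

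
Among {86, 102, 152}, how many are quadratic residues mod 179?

(86/179) = -1 → non-residue.
(102/179) = -1 → non-residue.
(152/179) = -1 → non-residue.
Total quadratic residues among the 3: 0.

0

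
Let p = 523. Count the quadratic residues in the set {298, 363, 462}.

(298/523) = -1 → non-residue.
(363/523) = -1 → non-residue.
(462/523) = +1 → QR.
Total quadratic residues among the 3: 1.

1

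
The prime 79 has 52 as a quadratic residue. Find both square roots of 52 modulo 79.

17, 62

Since 79 ≡ 3 (mod 4), a square root of 52 is 52^((79+1)/4) = 52^20 mod 79.
Repeated squaring: 52^2≡18, 52^4≡8, 52^8≡64, 52^16≡67 (mod 79).
52^20 = 52^(16+4) ≡ 62 (mod 79).
Check: 62² = 3844 ≡ 52 (mod 79). The two roots are 17 and 62.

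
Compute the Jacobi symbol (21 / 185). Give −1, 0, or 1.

1

Reciprocity: 21 ≡ 1 and 185 ≡ 1 (mod 4), so (21/185) = +(185/21).
Reduce top mod 21: now compute (17/21).
Reciprocity: 17 ≡ 1 and 21 ≡ 1 (mod 4), so (17/21) = +(21/17).
Reduce top mod 17: now compute (4/17).
Pull out 2^2: since 17 ≡ 1 (mod 8), (2/17) = +1, so (2/17)^2 = +1.
Reached (1/17) = 1. Collecting the sign flips along the way, the symbol is +1.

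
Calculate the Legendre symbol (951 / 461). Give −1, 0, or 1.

-1

First reduce: 951 ≡ 29 (mod 461).
Reciprocity: 29 ≡ 1 and 461 ≡ 1 (mod 4), so (29/461) = +(461/29).
Reduce top mod 29: now compute (26/29).
Pull out 2: since 29 ≡ 5 (mod 8), (2/29) = -1.
Reciprocity: 13 ≡ 1 and 29 ≡ 1 (mod 4), so (13/29) = +(29/13).
Reduce top mod 13: now compute (3/13).
Reciprocity: 3 ≡ 3 and 13 ≡ 1 (mod 4), so (3/13) = +(13/3).
Reduce top mod 3: now compute (1/3).
Reached (1/3) = 1. Collecting the sign flips along the way, the symbol is -1.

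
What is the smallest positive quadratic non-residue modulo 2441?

(2/2441) = +1, so 2 is a residue.
(3/2441) = −1, so 3 is the smallest positive non-residue mod 2441.

3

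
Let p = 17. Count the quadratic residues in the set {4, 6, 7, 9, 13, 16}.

4

(4/17) = +1 → QR.
(6/17) = -1 → non-residue.
(7/17) = -1 → non-residue.
(9/17) = +1 → QR.
(13/17) = +1 → QR.
(16/17) = +1 → QR.
Total quadratic residues among the 6: 4.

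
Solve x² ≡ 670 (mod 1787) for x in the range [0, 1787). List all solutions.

Since 1787 ≡ 3 (mod 4), a square root of 670 is 670^((1787+1)/4) = 670^447 mod 1787.
Repeated squaring: 670^2≡363, 670^4≡1318, 670^8≡160, 670^16≡582, 670^32≡981, 670^64≡955, 670^128≡655, 670^256≡145 (mod 1787).
670^447 = 670^(256+128+32+16+8+4+2+1) ≡ 563 (mod 1787).
Check: 563² = 316969 ≡ 670 (mod 1787). The two roots are 563 and 1224.

563, 1224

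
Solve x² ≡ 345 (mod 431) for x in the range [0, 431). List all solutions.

Since 431 ≡ 3 (mod 4), a square root of 345 is 345^((431+1)/4) = 345^108 mod 431.
Repeated squaring: 345^2≡69, 345^4≡20, 345^8≡400, 345^16≡99, 345^32≡319, 345^64≡45 (mod 431).
345^108 = 345^(64+32+8+4) ≡ 50 (mod 431).
Check: 50² = 2500 ≡ 345 (mod 431). The two roots are 50 and 381.

50, 381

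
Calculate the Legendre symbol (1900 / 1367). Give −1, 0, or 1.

First reduce: 1900 ≡ 533 (mod 1367).
Reciprocity: 533 ≡ 1 and 1367 ≡ 3 (mod 4), so (533/1367) = +(1367/533).
Reduce top mod 533: now compute (301/533).
Reciprocity: 301 ≡ 1 and 533 ≡ 1 (mod 4), so (301/533) = +(533/301).
Reduce top mod 301: now compute (232/301).
Pull out 2^3: since 301 ≡ 5 (mod 8), (2/301) = -1, so (2/301)^3 = -1.
Reciprocity: 29 ≡ 1 and 301 ≡ 1 (mod 4), so (29/301) = +(301/29).
Reduce top mod 29: now compute (11/29).
Reciprocity: 11 ≡ 3 and 29 ≡ 1 (mod 4), so (11/29) = +(29/11).
Reduce top mod 11: now compute (7/11).
Reciprocity: 7 ≡ 3 and 11 ≡ 3 (mod 4), so (7/11) = −(11/7).
Reduce top mod 7: now compute (4/7).
Pull out 2^2: since 7 ≡ 7 (mod 8), (2/7) = +1, so (2/7)^2 = +1.
Reached (1/7) = 1. Collecting the sign flips along the way, the symbol is +1.

1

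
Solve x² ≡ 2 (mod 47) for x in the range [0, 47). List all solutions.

7, 40

Since 47 ≡ 3 (mod 4), a square root of 2 is 2^((47+1)/4) = 2^12 mod 47.
Repeated squaring: 2^2≡4, 2^4≡16, 2^8≡21 (mod 47).
2^12 = 2^(8+4) ≡ 7 (mod 47).
Check: 7² = 49 ≡ 2 (mod 47). The two roots are 7 and 40.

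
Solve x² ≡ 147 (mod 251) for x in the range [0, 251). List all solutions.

30, 221

Since 251 ≡ 3 (mod 4), a square root of 147 is 147^((251+1)/4) = 147^63 mod 251.
Repeated squaring: 147^2≡23, 147^4≡27, 147^8≡227, 147^16≡74, 147^32≡205 (mod 251).
147^63 = 147^(32+16+8+4+2+1) ≡ 221 (mod 251).
Check: 221² = 48841 ≡ 147 (mod 251). The two roots are 30 and 221.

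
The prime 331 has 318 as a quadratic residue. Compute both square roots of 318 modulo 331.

48, 283

Since 331 ≡ 3 (mod 4), a square root of 318 is 318^((331+1)/4) = 318^83 mod 331.
Repeated squaring: 318^2≡169, 318^4≡95, 318^8≡88, 318^16≡131, 318^32≡280, 318^64≡284 (mod 331).
318^83 = 318^(64+16+2+1) ≡ 283 (mod 331).
Check: 283² = 80089 ≡ 318 (mod 331). The two roots are 48 and 283.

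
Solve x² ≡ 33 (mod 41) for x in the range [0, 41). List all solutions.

19, 22

41 ≡ 1 (mod 4), so we find a root by search.
Trying successive values, 19² = 361 ≡ 33 (mod 41). The other root is 41 − 19 = 22.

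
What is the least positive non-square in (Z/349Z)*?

(2/349) = −1, so 2 is the smallest positive non-residue mod 349.

2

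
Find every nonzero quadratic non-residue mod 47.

Square k = 1,…,23 (k and 47−k give the same square):
1²=1, 2²=4, 3²=9, 4²=16, 5²=25, 6²=36, 7²≡2, 8²≡17, 9²≡34, 10²≡6, 11²≡27, 12²≡3, 13²≡28, 14²≡8, 15²≡37, 16²≡21, 17²≡7, 18²≡42, 19²≡32, 20²≡24, 21²≡18, 22²≡14, 23²≡12 (mod 47).
The residues are {1, 2, 3, 4, 6, 7, 8, 9, 12, 14, 16, 17, 18, 21, 24, 25, 27, 28, 32, 34, 36, 37, 42}; the non-residues are the remaining 23 nonzero classes.

5,10,11,13,15,19,20,22,23,26,29,30,31,33,35,38,39,40,41,43,44,45,46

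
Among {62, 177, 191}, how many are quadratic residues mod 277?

(62/277) = +1 → QR.
(177/277) = +1 → QR.
(191/277) = +1 → QR.
Total quadratic residues among the 3: 3.

3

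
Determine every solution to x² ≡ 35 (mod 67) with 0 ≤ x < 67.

13, 54

Since 67 ≡ 3 (mod 4), a square root of 35 is 35^((67+1)/4) = 35^17 mod 67.
Repeated squaring: 35^2≡19, 35^4≡26, 35^8≡6, 35^16≡36 (mod 67).
35^17 = 35^(16+1) ≡ 54 (mod 67).
Check: 54² = 2916 ≡ 35 (mod 67). The two roots are 13 and 54.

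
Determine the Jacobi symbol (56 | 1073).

1

Pull out 2^3: since 1073 ≡ 1 (mod 8), (2/1073) = +1, so (2/1073)^3 = +1.
Reciprocity: 7 ≡ 3 and 1073 ≡ 1 (mod 4), so (7/1073) = +(1073/7).
Reduce top mod 7: now compute (2/7).
Pull out 2: since 7 ≡ 7 (mod 8), (2/7) = +1.
Reached (1/7) = 1. Collecting the sign flips along the way, the symbol is +1.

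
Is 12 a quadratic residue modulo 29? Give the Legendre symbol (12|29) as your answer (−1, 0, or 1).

-1

Euler's criterion: (12/29) ≡ 12^14 (mod 29).
12^2 ≡ 28 (mod 29)
12^4 ≡ 1 (mod 29)
12^8 ≡ 1 (mod 29)
12^14 = 12^(8+4+2) ≡ 28 (mod 29).
Result is 28 ≡ −1, so (12/29) = −1.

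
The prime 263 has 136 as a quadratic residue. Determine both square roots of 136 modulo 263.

Since 263 ≡ 3 (mod 4), a square root of 136 is 136^((263+1)/4) = 136^66 mod 263.
Repeated squaring: 136^2≡86, 136^4≡32, 136^8≡235, 136^16≡258, 136^32≡25, 136^64≡99 (mod 263).
136^66 = 136^(64+2) ≡ 98 (mod 263).
Check: 98² = 9604 ≡ 136 (mod 263). The two roots are 98 and 165.

98, 165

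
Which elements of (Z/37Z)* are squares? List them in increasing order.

1, 3, 4, 7, 9, 10, 11, 12, 16, 21, 25, 26, 27, 28, 30, 33, 34, 36

Square k = 1,…,18 (k and 37−k give the same square):
1²=1, 2²=4, 3²=9, 4²=16, 5²=25, 6²=36, 7²≡12, 8²≡27, 9²≡7, 10²≡26, 11²≡10, 12²≡33, 13²≡21, 14²≡11, 15²≡3, 16²≡34, 17²≡30, 18²≡28 (mod 37).
So the quadratic residues mod 37 are {1, 3, 4, 7, 9, 10, 11, 12, 16, 21, 25, 26, 27, 28, 30, 33, 34, 36}.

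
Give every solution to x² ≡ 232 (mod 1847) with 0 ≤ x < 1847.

Since 1847 ≡ 3 (mod 4), a square root of 232 is 232^((1847+1)/4) = 232^462 mod 1847.
Repeated squaring: 232^2≡261, 232^4≡1629, 232^8≡1349, 232^16≡506, 232^32≡1150, 232^64≡48, 232^128≡457, 232^256≡138 (mod 1847).
232^462 = 232^(256+128+64+8+4+2) ≡ 1353 (mod 1847).
Check: 1353² = 1830609 ≡ 232 (mod 1847). The two roots are 494 and 1353.

494, 1353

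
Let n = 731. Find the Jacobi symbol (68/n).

Pull out 2^2: since 731 ≡ 3 (mod 8), (2/731) = -1, so (2/731)^2 = +1.
Reciprocity: 17 ≡ 1 and 731 ≡ 3 (mod 4), so (17/731) = +(731/17).
Reduce top mod 17: now compute (0/17).
Top reduces to 0: gcd > 1, so the symbol is 0.

0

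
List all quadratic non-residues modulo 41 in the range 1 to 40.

3 6 7 11 12 13 14 15 17 19 22 24 26 27 28 29 30 34 35 38

Square k = 1,…,20 (k and 41−k give the same square):
1²=1, 2²=4, 3²=9, 4²=16, 5²=25, 6²=36, 7²≡8, 8²≡23, 9²≡40, 10²≡18, 11²≡39, 12²≡21, 13²≡5, 14²≡32, 15²≡20, 16²≡10, 17²≡2, 18²≡37, 19²≡33, 20²≡31 (mod 41).
The residues are {1, 2, 4, 5, 8, 9, 10, 16, 18, 20, 21, 23, 25, 31, 32, 33, 36, 37, 39, 40}; the non-residues are the remaining 20 nonzero classes.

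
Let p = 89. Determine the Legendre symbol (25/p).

Reciprocity: 25 ≡ 1 and 89 ≡ 1 (mod 4), so (25/89) = +(89/25).
Reduce top mod 25: now compute (14/25).
Pull out 2: since 25 ≡ 1 (mod 8), (2/25) = +1.
Reciprocity: 7 ≡ 3 and 25 ≡ 1 (mod 4), so (7/25) = +(25/7).
Reduce top mod 7: now compute (4/7).
Pull out 2^2: since 7 ≡ 7 (mod 8), (2/7) = +1, so (2/7)^2 = +1.
Reached (1/7) = 1. Collecting the sign flips along the way, the symbol is +1.

1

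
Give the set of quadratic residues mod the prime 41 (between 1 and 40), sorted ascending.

1 2 4 5 8 9 10 16 18 20 21 23 25 31 32 33 36 37 39 40

Square k = 1,…,20 (k and 41−k give the same square):
1²=1, 2²=4, 3²=9, 4²=16, 5²=25, 6²=36, 7²≡8, 8²≡23, 9²≡40, 10²≡18, 11²≡39, 12²≡21, 13²≡5, 14²≡32, 15²≡20, 16²≡10, 17²≡2, 18²≡37, 19²≡33, 20²≡31 (mod 41).
So the quadratic residues mod 41 are {1, 2, 4, 5, 8, 9, 10, 16, 18, 20, 21, 23, 25, 31, 32, 33, 36, 37, 39, 40}.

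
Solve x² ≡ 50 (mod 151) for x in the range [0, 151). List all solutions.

72, 79

Since 151 ≡ 3 (mod 4), a square root of 50 is 50^((151+1)/4) = 50^38 mod 151.
Repeated squaring: 50^2≡84, 50^4≡110, 50^8≡20, 50^16≡98, 50^32≡91 (mod 151).
50^38 = 50^(32+4+2) ≡ 72 (mod 151).
Check: 72² = 5184 ≡ 50 (mod 151). The two roots are 72 and 79.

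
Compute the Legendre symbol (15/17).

1

Reciprocity: 15 ≡ 3 and 17 ≡ 1 (mod 4), so (15/17) = +(17/15).
Reduce top mod 15: now compute (2/15).
Pull out 2: since 15 ≡ 7 (mod 8), (2/15) = +1.
Reached (1/15) = 1. Collecting the sign flips along the way, the symbol is +1.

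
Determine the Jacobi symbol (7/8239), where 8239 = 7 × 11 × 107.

0

Reciprocity: 7 ≡ 3 and 8239 ≡ 3 (mod 4), so (7/8239) = −(8239/7).
Reduce top mod 7: now compute (0/7).
Top reduces to 0: gcd > 1, so the symbol is 0.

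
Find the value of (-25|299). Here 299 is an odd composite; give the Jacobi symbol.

First reduce: -25 ≡ 274 (mod 299).
Pull out 2: since 299 ≡ 3 (mod 8), (2/299) = -1.
Reciprocity: 137 ≡ 1 and 299 ≡ 3 (mod 4), so (137/299) = +(299/137).
Reduce top mod 137: now compute (25/137).
Reciprocity: 25 ≡ 1 and 137 ≡ 1 (mod 4), so (25/137) = +(137/25).
Reduce top mod 25: now compute (12/25).
Pull out 2^2: since 25 ≡ 1 (mod 8), (2/25) = +1, so (2/25)^2 = +1.
Reciprocity: 3 ≡ 3 and 25 ≡ 1 (mod 4), so (3/25) = +(25/3).
Reduce top mod 3: now compute (1/3).
Reached (1/3) = 1. Collecting the sign flips along the way, the symbol is -1.

-1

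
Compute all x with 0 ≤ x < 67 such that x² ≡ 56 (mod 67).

18, 49

Since 67 ≡ 3 (mod 4), a square root of 56 is 56^((67+1)/4) = 56^17 mod 67.
Repeated squaring: 56^2≡54, 56^4≡35, 56^8≡19, 56^16≡26 (mod 67).
56^17 = 56^(16+1) ≡ 49 (mod 67).
Check: 49² = 2401 ≡ 56 (mod 67). The two roots are 18 and 49.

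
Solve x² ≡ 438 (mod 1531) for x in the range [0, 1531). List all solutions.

604, 927

Since 1531 ≡ 3 (mod 4), a square root of 438 is 438^((1531+1)/4) = 438^383 mod 1531.
Repeated squaring: 438^2≡469, 438^4≡1028, 438^8≡394, 438^16≡605, 438^32≡116, 438^64≡1208, 438^128≡221, 438^256≡1380 (mod 1531).
438^383 = 438^(256+64+32+16+8+4+2+1) ≡ 927 (mod 1531).
Check: 927² = 859329 ≡ 438 (mod 1531). The two roots are 604 and 927.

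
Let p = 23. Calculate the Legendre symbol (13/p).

1

Euler's criterion: (13/23) ≡ 13^11 (mod 23).
13^2 ≡ 8 (mod 23)
13^4 ≡ 18 (mod 23)
13^8 ≡ 2 (mod 23)
13^11 = 13^(8+2+1) ≡ 1 (mod 23).
Result is 1, so (13/23) = 1.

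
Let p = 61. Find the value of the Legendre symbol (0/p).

Top reduces to 0: gcd > 1, so the symbol is 0.

0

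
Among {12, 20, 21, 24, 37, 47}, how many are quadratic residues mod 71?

(12/71) = +1 → QR.
(20/71) = +1 → QR.
(21/71) = -1 → non-residue.
(24/71) = +1 → QR.
(37/71) = +1 → QR.
(47/71) = -1 → non-residue.
Total quadratic residues among the 6: 4.

4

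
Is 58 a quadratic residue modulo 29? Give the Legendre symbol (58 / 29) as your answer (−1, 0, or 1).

First reduce: 58 ≡ 0 (mod 29).
Top reduces to 0: gcd > 1, so the symbol is 0.

0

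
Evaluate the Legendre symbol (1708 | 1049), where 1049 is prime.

-1

Euler's criterion: (1708/1049) ≡ 659^524 (mod 1049).
659^2 ≡ 1044 (mod 1049)
659^4 ≡ 25 (mod 1049)
659^8 ≡ 625 (mod 1049)
659^16 ≡ 397 (mod 1049)
659^32 ≡ 259 (mod 1049)
659^64 ≡ 994 (mod 1049)
659^128 ≡ 927 (mod 1049)
659^256 ≡ 198 (mod 1049)
659^512 ≡ 391 (mod 1049)
659^524 = 659^(512+8+4) ≡ 1048 (mod 1049).
Result is 1048 ≡ −1, so (1708/1049) = −1.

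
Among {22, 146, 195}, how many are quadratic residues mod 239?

(22/239) = +1 → QR.
(146/239) = -1 → non-residue.
(195/239) = -1 → non-residue.
Total quadratic residues among the 3: 1.

1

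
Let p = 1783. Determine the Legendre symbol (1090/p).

Pull out 2: since 1783 ≡ 7 (mod 8), (2/1783) = +1.
Reciprocity: 545 ≡ 1 and 1783 ≡ 3 (mod 4), so (545/1783) = +(1783/545).
Reduce top mod 545: now compute (148/545).
Pull out 2^2: since 545 ≡ 1 (mod 8), (2/545) = +1, so (2/545)^2 = +1.
Reciprocity: 37 ≡ 1 and 545 ≡ 1 (mod 4), so (37/545) = +(545/37).
Reduce top mod 37: now compute (27/37).
Reciprocity: 27 ≡ 3 and 37 ≡ 1 (mod 4), so (27/37) = +(37/27).
Reduce top mod 27: now compute (10/27).
Pull out 2: since 27 ≡ 3 (mod 8), (2/27) = -1.
Reciprocity: 5 ≡ 1 and 27 ≡ 3 (mod 4), so (5/27) = +(27/5).
Reduce top mod 5: now compute (2/5).
Pull out 2: since 5 ≡ 5 (mod 8), (2/5) = -1.
Reached (1/5) = 1. Collecting the sign flips along the way, the symbol is +1.

1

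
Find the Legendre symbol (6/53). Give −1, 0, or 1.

Euler's criterion: (6/53) ≡ 6^26 (mod 53).
6^2 ≡ 36 (mod 53)
6^4 ≡ 24 (mod 53)
6^8 ≡ 46 (mod 53)
6^16 ≡ 49 (mod 53)
6^26 = 6^(16+8+2) ≡ 1 (mod 53).
Result is 1, so (6/53) = 1.

1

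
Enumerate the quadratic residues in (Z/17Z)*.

1,2,4,8,9,13,15,16

Square k = 1,…,8 (k and 17−k give the same square):
1²=1, 2²=4, 3²=9, 4²=16, 5²≡8, 6²≡2, 7²≡15, 8²≡13 (mod 17).
So the quadratic residues mod 17 are {1, 2, 4, 8, 9, 13, 15, 16}.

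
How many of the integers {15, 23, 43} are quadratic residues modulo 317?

3

(15/317) = +1 → QR.
(23/317) = +1 → QR.
(43/317) = +1 → QR.
Total quadratic residues among the 3: 3.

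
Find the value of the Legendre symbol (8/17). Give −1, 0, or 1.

1

Euler's criterion: (8/17) ≡ 8^8 (mod 17).
8^2 ≡ 13 (mod 17)
8^4 ≡ 16 (mod 17)
8^8 ≡ 1 (mod 17)
8^8 = 8^(8) ≡ 1 (mod 17).
Result is 1, so (8/17) = 1.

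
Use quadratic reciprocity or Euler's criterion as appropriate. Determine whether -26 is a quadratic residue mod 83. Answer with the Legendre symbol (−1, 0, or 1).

-1

Euler's criterion: (-26/83) ≡ 57^41 (mod 83).
57^2 ≡ 12 (mod 83)
57^4 ≡ 61 (mod 83)
57^8 ≡ 69 (mod 83)
57^16 ≡ 30 (mod 83)
57^32 ≡ 70 (mod 83)
57^41 = 57^(32+8+1) ≡ 82 (mod 83).
Result is 82 ≡ −1, so (-26/83) = −1.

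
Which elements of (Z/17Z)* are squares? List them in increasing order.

1 2 4 8 9 13 15 16

Square k = 1,…,8 (k and 17−k give the same square):
1²=1, 2²=4, 3²=9, 4²=16, 5²≡8, 6²≡2, 7²≡15, 8²≡13 (mod 17).
So the quadratic residues mod 17 are {1, 2, 4, 8, 9, 13, 15, 16}.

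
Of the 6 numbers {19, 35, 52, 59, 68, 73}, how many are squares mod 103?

4

(19/103) = +1 → QR.
(35/103) = -1 → non-residue.
(52/103) = +1 → QR.
(59/103) = +1 → QR.
(68/103) = +1 → QR.
(73/103) = -1 → non-residue.
Total quadratic residues among the 6: 4.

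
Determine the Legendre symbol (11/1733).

Reciprocity: 11 ≡ 3 and 1733 ≡ 1 (mod 4), so (11/1733) = +(1733/11).
Reduce top mod 11: now compute (6/11).
Pull out 2: since 11 ≡ 3 (mod 8), (2/11) = -1.
Reciprocity: 3 ≡ 3 and 11 ≡ 3 (mod 4), so (3/11) = −(11/3).
Reduce top mod 3: now compute (2/3).
Pull out 2: since 3 ≡ 3 (mod 8), (2/3) = -1.
Reached (1/3) = 1. Collecting the sign flips along the way, the symbol is -1.

-1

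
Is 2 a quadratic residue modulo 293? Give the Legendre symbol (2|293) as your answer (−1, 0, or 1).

Pull out 2: since 293 ≡ 5 (mod 8), (2/293) = -1.
Reached (1/293) = 1. Collecting the sign flips along the way, the symbol is -1.

-1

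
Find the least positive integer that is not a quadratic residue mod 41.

(2/41) = +1, so 2 is a residue.
(3/41) = −1, so 3 is the smallest positive non-residue mod 41.

3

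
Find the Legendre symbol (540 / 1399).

-1

Pull out 2^2: since 1399 ≡ 7 (mod 8), (2/1399) = +1, so (2/1399)^2 = +1.
Reciprocity: 135 ≡ 3 and 1399 ≡ 3 (mod 4), so (135/1399) = −(1399/135).
Reduce top mod 135: now compute (49/135).
Reciprocity: 49 ≡ 1 and 135 ≡ 3 (mod 4), so (49/135) = +(135/49).
Reduce top mod 49: now compute (37/49).
Reciprocity: 37 ≡ 1 and 49 ≡ 1 (mod 4), so (37/49) = +(49/37).
Reduce top mod 37: now compute (12/37).
Pull out 2^2: since 37 ≡ 5 (mod 8), (2/37) = -1, so (2/37)^2 = +1.
Reciprocity: 3 ≡ 3 and 37 ≡ 1 (mod 4), so (3/37) = +(37/3).
Reduce top mod 3: now compute (1/3).
Reached (1/3) = 1. Collecting the sign flips along the way, the symbol is -1.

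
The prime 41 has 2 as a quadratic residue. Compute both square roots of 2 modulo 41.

41 ≡ 1 (mod 4), so we find a root by search.
Trying successive values, 17² = 289 ≡ 2 (mod 41). The other root is 41 − 17 = 24.

17, 24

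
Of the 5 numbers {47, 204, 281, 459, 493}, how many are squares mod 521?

(47/521) = +1 → QR.
(204/521) = +1 → QR.
(281/521) = -1 → non-residue.
(459/521) = +1 → QR.
(493/521) = -1 → non-residue.
Total quadratic residues among the 5: 3.

3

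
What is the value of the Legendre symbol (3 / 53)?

Reciprocity: 3 ≡ 3 and 53 ≡ 1 (mod 4), so (3/53) = +(53/3).
Reduce top mod 3: now compute (2/3).
Pull out 2: since 3 ≡ 3 (mod 8), (2/3) = -1.
Reached (1/3) = 1. Collecting the sign flips along the way, the symbol is -1.

-1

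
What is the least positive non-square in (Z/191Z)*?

7

(2/191) = +1, so 2 is a residue.
(3/191) = +1, so 3 is a residue.
(4/191) = +1, so 4 is a residue.
(5/191) = +1, so 5 is a residue.
(6/191) = +1, so 6 is a residue.
(7/191) = −1, so 7 is the smallest positive non-residue mod 191.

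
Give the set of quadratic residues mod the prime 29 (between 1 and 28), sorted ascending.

Square k = 1,…,14 (k and 29−k give the same square):
1²=1, 2²=4, 3²=9, 4²=16, 5²=25, 6²≡7, 7²≡20, 8²≡6, 9²≡23, 10²≡13, 11²≡5, 12²≡28, 13²≡24, 14²≡22 (mod 29).
So the quadratic residues mod 29 are {1, 4, 5, 6, 7, 9, 13, 16, 20, 22, 23, 24, 25, 28}.

1, 4, 5, 6, 7, 9, 13, 16, 20, 22, 23, 24, 25, 28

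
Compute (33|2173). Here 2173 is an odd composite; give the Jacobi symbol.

-1

Reciprocity: 33 ≡ 1 and 2173 ≡ 1 (mod 4), so (33/2173) = +(2173/33).
Reduce top mod 33: now compute (28/33).
Pull out 2^2: since 33 ≡ 1 (mod 8), (2/33) = +1, so (2/33)^2 = +1.
Reciprocity: 7 ≡ 3 and 33 ≡ 1 (mod 4), so (7/33) = +(33/7).
Reduce top mod 7: now compute (5/7).
Reciprocity: 5 ≡ 1 and 7 ≡ 3 (mod 4), so (5/7) = +(7/5).
Reduce top mod 5: now compute (2/5).
Pull out 2: since 5 ≡ 5 (mod 8), (2/5) = -1.
Reached (1/5) = 1. Collecting the sign flips along the way, the symbol is -1.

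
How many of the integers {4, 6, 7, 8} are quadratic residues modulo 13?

1

(4/13) = +1 → QR.
(6/13) = -1 → non-residue.
(7/13) = -1 → non-residue.
(8/13) = -1 → non-residue.
Total quadratic residues among the 4: 1.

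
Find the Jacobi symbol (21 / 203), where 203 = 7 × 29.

0

Reciprocity: 21 ≡ 1 and 203 ≡ 3 (mod 4), so (21/203) = +(203/21).
Reduce top mod 21: now compute (14/21).
Pull out 2: since 21 ≡ 5 (mod 8), (2/21) = -1.
Reciprocity: 7 ≡ 3 and 21 ≡ 1 (mod 4), so (7/21) = +(21/7).
Reduce top mod 7: now compute (0/7).
Top reduces to 0: gcd > 1, so the symbol is 0.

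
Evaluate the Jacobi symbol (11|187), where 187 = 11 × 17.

Reciprocity: 11 ≡ 3 and 187 ≡ 3 (mod 4), so (11/187) = −(187/11).
Reduce top mod 11: now compute (0/11).
Top reduces to 0: gcd > 1, so the symbol is 0.

0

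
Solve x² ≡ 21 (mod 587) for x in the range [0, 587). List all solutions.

100, 487

Since 587 ≡ 3 (mod 4), a square root of 21 is 21^((587+1)/4) = 21^147 mod 587.
Repeated squaring: 21^2≡441, 21^4≡184, 21^8≡397, 21^16≡293, 21^32≡147, 21^64≡477, 21^128≡360 (mod 587).
21^147 = 21^(128+16+2+1) ≡ 100 (mod 587).
Check: 100² = 10000 ≡ 21 (mod 587). The two roots are 100 and 487.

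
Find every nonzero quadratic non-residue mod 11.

2,6,7,8,10

Square k = 1,…,5 (k and 11−k give the same square):
1²=1, 2²=4, 3²=9, 4²≡5, 5²≡3 (mod 11).
The residues are {1, 3, 4, 5, 9}; the non-residues are the remaining 5 nonzero classes.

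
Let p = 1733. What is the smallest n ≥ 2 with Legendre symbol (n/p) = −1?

(2/1733) = −1, so 2 is the smallest positive non-residue mod 1733.

2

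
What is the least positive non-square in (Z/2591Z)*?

7

(2/2591) = +1, so 2 is a residue.
(3/2591) = +1, so 3 is a residue.
(4/2591) = +1, so 4 is a residue.
(5/2591) = +1, so 5 is a residue.
(6/2591) = +1, so 6 is a residue.
(7/2591) = −1, so 7 is the smallest positive non-residue mod 2591.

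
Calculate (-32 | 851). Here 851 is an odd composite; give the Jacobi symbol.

1

First reduce: -32 ≡ 819 (mod 851).
Reciprocity: 819 ≡ 3 and 851 ≡ 3 (mod 4), so (819/851) = −(851/819).
Reduce top mod 819: now compute (32/819).
Pull out 2^5: since 819 ≡ 3 (mod 8), (2/819) = -1, so (2/819)^5 = -1.
Reached (1/819) = 1. Collecting the sign flips along the way, the symbol is +1.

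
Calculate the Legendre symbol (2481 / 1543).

1

First reduce: 2481 ≡ 938 (mod 1543).
Pull out 2: since 1543 ≡ 7 (mod 8), (2/1543) = +1.
Reciprocity: 469 ≡ 1 and 1543 ≡ 3 (mod 4), so (469/1543) = +(1543/469).
Reduce top mod 469: now compute (136/469).
Pull out 2^3: since 469 ≡ 5 (mod 8), (2/469) = -1, so (2/469)^3 = -1.
Reciprocity: 17 ≡ 1 and 469 ≡ 1 (mod 4), so (17/469) = +(469/17).
Reduce top mod 17: now compute (10/17).
Pull out 2: since 17 ≡ 1 (mod 8), (2/17) = +1.
Reciprocity: 5 ≡ 1 and 17 ≡ 1 (mod 4), so (5/17) = +(17/5).
Reduce top mod 5: now compute (2/5).
Pull out 2: since 5 ≡ 5 (mod 8), (2/5) = -1.
Reached (1/5) = 1. Collecting the sign flips along the way, the symbol is +1.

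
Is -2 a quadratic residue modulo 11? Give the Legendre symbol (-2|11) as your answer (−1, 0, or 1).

Euler's criterion: (-2/11) ≡ 9^5 (mod 11).
9^2 ≡ 4 (mod 11)
9^4 ≡ 5 (mod 11)
9^5 = 9^(4+1) ≡ 1 (mod 11).
Result is 1, so (-2/11) = 1.

1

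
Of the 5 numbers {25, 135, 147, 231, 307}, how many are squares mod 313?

(25/313) = +1 → QR.
(135/313) = -1 → non-residue.
(147/313) = +1 → QR.
(231/313) = -1 → non-residue.
(307/313) = +1 → QR.
Total quadratic residues among the 5: 3.

3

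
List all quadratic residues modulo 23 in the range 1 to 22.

1 2 3 4 6 8 9 12 13 16 18

Square k = 1,…,11 (k and 23−k give the same square):
1²=1, 2²=4, 3²=9, 4²=16, 5²≡2, 6²≡13, 7²≡3, 8²≡18, 9²≡12, 10²≡8, 11²≡6 (mod 23).
So the quadratic residues mod 23 are {1, 2, 3, 4, 6, 8, 9, 12, 13, 16, 18}.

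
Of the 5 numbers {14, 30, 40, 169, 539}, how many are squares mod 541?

(14/541) = -1 → non-residue.
(30/541) = -1 → non-residue.
(40/541) = -1 → non-residue.
(169/541) = +1 → QR.
(539/541) = -1 → non-residue.
Total quadratic residues among the 5: 1.

1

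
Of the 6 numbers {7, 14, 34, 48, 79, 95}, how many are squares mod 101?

(7/101) = -1 → non-residue.
(14/101) = +1 → QR.
(34/101) = -1 → non-residue.
(48/101) = -1 → non-residue.
(79/101) = +1 → QR.
(95/101) = +1 → QR.
Total quadratic residues among the 6: 3.

3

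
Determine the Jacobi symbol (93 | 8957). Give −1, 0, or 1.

1

Reciprocity: 93 ≡ 1 and 8957 ≡ 1 (mod 4), so (93/8957) = +(8957/93).
Reduce top mod 93: now compute (29/93).
Reciprocity: 29 ≡ 1 and 93 ≡ 1 (mod 4), so (29/93) = +(93/29).
Reduce top mod 29: now compute (6/29).
Pull out 2: since 29 ≡ 5 (mod 8), (2/29) = -1.
Reciprocity: 3 ≡ 3 and 29 ≡ 1 (mod 4), so (3/29) = +(29/3).
Reduce top mod 3: now compute (2/3).
Pull out 2: since 3 ≡ 3 (mod 8), (2/3) = -1.
Reached (1/3) = 1. Collecting the sign flips along the way, the symbol is +1.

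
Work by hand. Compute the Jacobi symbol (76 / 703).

Pull out 2^2: since 703 ≡ 7 (mod 8), (2/703) = +1, so (2/703)^2 = +1.
Reciprocity: 19 ≡ 3 and 703 ≡ 3 (mod 4), so (19/703) = −(703/19).
Reduce top mod 19: now compute (0/19).
Top reduces to 0: gcd > 1, so the symbol is 0.

0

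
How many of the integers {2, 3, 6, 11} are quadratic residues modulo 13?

(2/13) = -1 → non-residue.
(3/13) = +1 → QR.
(6/13) = -1 → non-residue.
(11/13) = -1 → non-residue.
Total quadratic residues among the 4: 1.

1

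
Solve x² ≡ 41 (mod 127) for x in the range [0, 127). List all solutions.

Since 127 ≡ 3 (mod 4), a square root of 41 is 41^((127+1)/4) = 41^32 mod 127.
Repeated squaring: 41^2≡30, 41^4≡11, 41^8≡121, 41^16≡36, 41^32≡26 (mod 127).
41^32 = 41^(32) ≡ 26 (mod 127).
Check: 26² = 676 ≡ 41 (mod 127). The two roots are 26 and 101.

26, 101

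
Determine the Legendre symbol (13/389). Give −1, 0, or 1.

Reciprocity: 13 ≡ 1 and 389 ≡ 1 (mod 4), so (13/389) = +(389/13).
Reduce top mod 13: now compute (12/13).
Pull out 2^2: since 13 ≡ 5 (mod 8), (2/13) = -1, so (2/13)^2 = +1.
Reciprocity: 3 ≡ 3 and 13 ≡ 1 (mod 4), so (3/13) = +(13/3).
Reduce top mod 3: now compute (1/3).
Reached (1/3) = 1. Collecting the sign flips along the way, the symbol is +1.

1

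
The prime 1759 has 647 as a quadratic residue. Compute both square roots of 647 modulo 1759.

Since 1759 ≡ 3 (mod 4), a square root of 647 is 647^((1759+1)/4) = 647^440 mod 1759.
Repeated squaring: 647^2≡1726, 647^4≡1089, 647^8≡355, 647^16≡1136, 647^32≡1149, 647^64≡951, 647^128≡275, 647^256≡1747 (mod 1759).
647^440 = 647^(256+128+32+16+8) ≡ 1243 (mod 1759).
Check: 1243² = 1545049 ≡ 647 (mod 1759). The two roots are 516 and 1243.

516, 1243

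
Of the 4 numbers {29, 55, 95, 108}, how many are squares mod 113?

1

(29/113) = -1 → non-residue.
(55/113) = -1 → non-residue.
(95/113) = +1 → QR.
(108/113) = -1 → non-residue.
Total quadratic residues among the 4: 1.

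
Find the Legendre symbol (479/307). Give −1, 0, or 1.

-1

First reduce: 479 ≡ 172 (mod 307).
Pull out 2^2: since 307 ≡ 3 (mod 8), (2/307) = -1, so (2/307)^2 = +1.
Reciprocity: 43 ≡ 3 and 307 ≡ 3 (mod 4), so (43/307) = −(307/43).
Reduce top mod 43: now compute (6/43).
Pull out 2: since 43 ≡ 3 (mod 8), (2/43) = -1.
Reciprocity: 3 ≡ 3 and 43 ≡ 3 (mod 4), so (3/43) = −(43/3).
Reduce top mod 3: now compute (1/3).
Reached (1/3) = 1. Collecting the sign flips along the way, the symbol is -1.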